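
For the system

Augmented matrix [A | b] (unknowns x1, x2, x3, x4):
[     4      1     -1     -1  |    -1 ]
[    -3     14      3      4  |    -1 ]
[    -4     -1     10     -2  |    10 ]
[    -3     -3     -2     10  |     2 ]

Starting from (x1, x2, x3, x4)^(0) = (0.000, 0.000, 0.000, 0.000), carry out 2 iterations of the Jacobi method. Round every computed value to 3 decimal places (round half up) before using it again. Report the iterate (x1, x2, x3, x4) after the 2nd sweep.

(0.068, -0.396, 0.933, 0.304)

Iteration 1:
  x1 = (-1 - (1)·0.000 - (-1)·0.000 - (-1)·0.000) / (4) = -0.250
  x2 = (-1 - (-3)·0.000 - (3)·0.000 - (4)·0.000) / (14) = -0.071
  x3 = (10 - (-4)·0.000 - (-1)·0.000 - (-2)·0.000) / (10) = 1.000
  x4 = (2 - (-3)·0.000 - (-3)·0.000 - (-2)·0.000) / (10) = 0.200
Iteration 2:
  x1 = (-1 - (1)·-0.071 - (-1)·1.000 - (-1)·0.200) / (4) = 0.068
  x2 = (-1 - (-3)·-0.250 - (3)·1.000 - (4)·0.200) / (14) = -0.396
  x3 = (10 - (-4)·-0.250 - (-1)·-0.071 - (-2)·0.200) / (10) = 0.933
  x4 = (2 - (-3)·-0.250 - (-3)·-0.071 - (-2)·1.000) / (10) = 0.304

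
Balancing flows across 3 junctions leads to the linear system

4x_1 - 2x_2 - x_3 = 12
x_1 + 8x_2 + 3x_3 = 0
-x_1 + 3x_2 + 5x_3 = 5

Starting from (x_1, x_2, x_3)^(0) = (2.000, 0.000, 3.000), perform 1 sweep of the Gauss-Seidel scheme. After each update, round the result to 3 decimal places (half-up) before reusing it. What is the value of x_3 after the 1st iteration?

2.706

Iteration 1:
  x_1 = (12 - (-2)·0.000 - (-1)·3.000) / (4) = 3.750
  x_2 = (0 - (1)·3.750 - (3)·3.000) / (8) = -1.594
  x_3 = (5 - (-1)·3.750 - (3)·-1.594) / (5) = 2.706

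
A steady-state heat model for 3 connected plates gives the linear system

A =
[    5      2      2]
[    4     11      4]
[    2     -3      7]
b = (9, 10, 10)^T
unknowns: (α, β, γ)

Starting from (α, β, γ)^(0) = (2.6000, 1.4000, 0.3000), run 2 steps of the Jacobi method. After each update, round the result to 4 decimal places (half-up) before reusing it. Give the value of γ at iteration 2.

Iteration 1:
  α = (9 - (2)·1.4000 - (2)·0.3000) / (5) = 1.1200
  β = (10 - (4)·2.6000 - (4)·0.3000) / (11) = -0.1455
  γ = (10 - (2)·2.6000 - (-3)·1.4000) / (7) = 1.2857
Iteration 2:
  α = (9 - (2)·-0.1455 - (2)·1.2857) / (5) = 1.3439
  β = (10 - (4)·1.1200 - (4)·1.2857) / (11) = 0.0343
  γ = (10 - (2)·1.1200 - (-3)·-0.1455) / (7) = 1.0462

1.0462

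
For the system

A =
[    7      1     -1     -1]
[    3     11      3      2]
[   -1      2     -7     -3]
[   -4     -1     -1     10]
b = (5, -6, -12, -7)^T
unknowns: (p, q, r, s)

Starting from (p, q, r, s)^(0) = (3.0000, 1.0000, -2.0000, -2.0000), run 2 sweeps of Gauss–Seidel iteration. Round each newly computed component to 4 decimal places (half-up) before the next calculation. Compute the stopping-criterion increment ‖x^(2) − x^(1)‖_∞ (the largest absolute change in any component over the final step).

Iteration 1:
  p = (5 - (1)·1.0000 - (-1)·-2.0000 - (-1)·-2.0000) / (7) = 0.0000
  q = (-6 - (3)·0.0000 - (3)·-2.0000 - (2)·-2.0000) / (11) = 0.3636
  r = (-12 - (-1)·0.0000 - (2)·0.3636 - (-3)·-2.0000) / (-7) = 2.6753
  s = (-7 - (-4)·0.0000 - (-1)·0.3636 - (-1)·2.6753) / (10) = -0.3961
Iteration 2:
  p = (5 - (1)·0.3636 - (-1)·2.6753 - (-1)·-0.3961) / (7) = 0.9879
  q = (-6 - (3)·0.9879 - (3)·2.6753 - (2)·-0.3961) / (11) = -1.4725
  r = (-12 - (-1)·0.9879 - (2)·-1.4725 - (-3)·-0.3961) / (-7) = 1.3222
  s = (-7 - (-4)·0.9879 - (-1)·-1.4725 - (-1)·1.3222) / (10) = -0.3199
Change: (0.9879, -1.8361, -1.3531, 0.0762) → max |·| = 1.8361

1.8361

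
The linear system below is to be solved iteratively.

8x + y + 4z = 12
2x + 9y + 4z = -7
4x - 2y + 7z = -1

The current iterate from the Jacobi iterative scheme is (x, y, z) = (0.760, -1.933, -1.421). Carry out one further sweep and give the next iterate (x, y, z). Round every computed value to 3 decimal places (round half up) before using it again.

(2.452, -0.315, -1.129)

One sweep:
  x = (12 - (1)·-1.933 - (4)·-1.421) / (8) = 2.452
  y = (-7 - (2)·0.760 - (4)·-1.421) / (9) = -0.315
  z = (-1 - (4)·0.760 - (-2)·-1.933) / (7) = -1.129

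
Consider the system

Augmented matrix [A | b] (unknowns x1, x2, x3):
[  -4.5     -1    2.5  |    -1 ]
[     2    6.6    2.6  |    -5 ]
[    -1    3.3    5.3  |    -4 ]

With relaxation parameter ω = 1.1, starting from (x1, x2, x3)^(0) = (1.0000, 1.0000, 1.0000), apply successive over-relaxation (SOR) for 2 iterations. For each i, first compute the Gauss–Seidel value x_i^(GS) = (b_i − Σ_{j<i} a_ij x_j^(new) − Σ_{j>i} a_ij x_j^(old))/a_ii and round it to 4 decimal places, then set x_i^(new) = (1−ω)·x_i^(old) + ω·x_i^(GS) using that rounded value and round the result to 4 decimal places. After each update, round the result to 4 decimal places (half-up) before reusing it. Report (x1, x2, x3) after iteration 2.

(0.7088, -1.0149, -0.0109)

Iteration 1:
  x1: GS value = (-1 - (-1)·1.0000 - (2.5)·1.0000) / (-4.5) = 0.5556;  x1 ← (1−ω)·1.0000 + ω·0.5556 = 0.5112
  x2: GS value = (-5 - (2)·0.5112 - (2.6)·1.0000) / (6.6) = -1.3064;  x2 ← (1−ω)·1.0000 + ω·-1.3064 = -1.5370
  x3: GS value = (-4 - (-1)·0.5112 - (3.3)·-1.5370) / (5.3) = 0.2987;  x3 ← (1−ω)·1.0000 + ω·0.2987 = 0.2286
Iteration 2:
  x1: GS value = (-1 - (-1)·-1.5370 - (2.5)·0.2286) / (-4.5) = 0.6908;  x1 ← (1−ω)·0.5112 + ω·0.6908 = 0.7088
  x2: GS value = (-5 - (2)·0.7088 - (2.6)·0.2286) / (6.6) = -1.0624;  x2 ← (1−ω)·-1.5370 + ω·-1.0624 = -1.0149
  x3: GS value = (-4 - (-1)·0.7088 - (3.3)·-1.0149) / (5.3) = 0.0109;  x3 ← (1−ω)·0.2286 + ω·0.0109 = -0.0109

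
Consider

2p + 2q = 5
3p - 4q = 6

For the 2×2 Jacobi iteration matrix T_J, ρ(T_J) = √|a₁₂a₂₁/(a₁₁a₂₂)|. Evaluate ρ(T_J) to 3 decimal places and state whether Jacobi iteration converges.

0.866

a₁₂a₂₁/(a₁₁a₂₂) = (2)·(3) / ((2)·(-4)) = -0.750000
ρ = √|-0.750000| = √0.750000 = 0.866
ρ < 1, so Jacobi converges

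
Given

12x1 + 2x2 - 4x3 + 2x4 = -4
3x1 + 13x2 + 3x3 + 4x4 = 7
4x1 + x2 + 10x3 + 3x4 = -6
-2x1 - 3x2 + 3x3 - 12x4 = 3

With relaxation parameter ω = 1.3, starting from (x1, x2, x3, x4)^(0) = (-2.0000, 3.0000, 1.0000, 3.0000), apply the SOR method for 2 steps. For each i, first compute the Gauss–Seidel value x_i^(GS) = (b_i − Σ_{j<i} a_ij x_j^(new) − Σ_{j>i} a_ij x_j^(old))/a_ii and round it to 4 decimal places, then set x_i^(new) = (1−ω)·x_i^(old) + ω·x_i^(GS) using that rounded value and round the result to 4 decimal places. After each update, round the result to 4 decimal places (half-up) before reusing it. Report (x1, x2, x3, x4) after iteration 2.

(-0.3871, 2.2264, 0.0838, -0.5957)

Iteration 1:
  x1: GS value = (-4 - (2)·3.0000 - (-4)·1.0000 - (2)·3.0000) / (12) = -1.0000;  x1 ← (1−ω)·-2.0000 + ω·-1.0000 = -0.7000
  x2: GS value = (7 - (3)·-0.7000 - (3)·1.0000 - (4)·3.0000) / (13) = -0.4538;  x2 ← (1−ω)·3.0000 + ω·-0.4538 = -1.4899
  x3: GS value = (-6 - (4)·-0.7000 - (1)·-1.4899 - (3)·3.0000) / (10) = -1.0710;  x3 ← (1−ω)·1.0000 + ω·-1.0710 = -1.6923
  x4: GS value = (3 - (-2)·-0.7000 - (-3)·-1.4899 - (3)·-1.6923) / (-12) = -0.1839;  x4 ← (1−ω)·3.0000 + ω·-0.1839 = -1.1391
Iteration 2:
  x1: GS value = (-4 - (2)·-1.4899 - (-4)·-1.6923 - (2)·-1.1391) / (12) = -0.4593;  x1 ← (1−ω)·-0.7000 + ω·-0.4593 = -0.3871
  x2: GS value = (7 - (3)·-0.3871 - (3)·-1.6923 - (4)·-1.1391) / (13) = 1.3688;  x2 ← (1−ω)·-1.4899 + ω·1.3688 = 2.2264
  x3: GS value = (-6 - (4)·-0.3871 - (1)·2.2264 - (3)·-1.1391) / (10) = -0.3261;  x3 ← (1−ω)·-1.6923 + ω·-0.3261 = 0.0838
  x4: GS value = (3 - (-2)·-0.3871 - (-3)·2.2264 - (3)·0.0838) / (-12) = -0.7211;  x4 ← (1−ω)·-1.1391 + ω·-0.7211 = -0.5957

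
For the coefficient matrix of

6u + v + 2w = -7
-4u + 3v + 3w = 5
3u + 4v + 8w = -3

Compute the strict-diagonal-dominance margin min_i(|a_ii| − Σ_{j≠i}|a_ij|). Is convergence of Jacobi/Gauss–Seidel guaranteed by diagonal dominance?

row 1: |6| − (1+2) = 3
row 2: |3| − (4+3) = -4
row 3: |8| − (3+4) = 1
minimum over rows = -4 → not strictly diagonally dominant

-4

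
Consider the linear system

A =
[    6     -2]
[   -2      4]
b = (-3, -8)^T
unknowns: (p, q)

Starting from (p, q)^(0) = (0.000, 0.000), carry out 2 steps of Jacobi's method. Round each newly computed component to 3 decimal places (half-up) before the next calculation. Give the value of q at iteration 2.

Iteration 1:
  p = (-3 - (-2)·0.000) / (6) = -0.500
  q = (-8 - (-2)·0.000) / (4) = -2.000
Iteration 2:
  p = (-3 - (-2)·-2.000) / (6) = -1.167
  q = (-8 - (-2)·-0.500) / (4) = -2.250

-2.250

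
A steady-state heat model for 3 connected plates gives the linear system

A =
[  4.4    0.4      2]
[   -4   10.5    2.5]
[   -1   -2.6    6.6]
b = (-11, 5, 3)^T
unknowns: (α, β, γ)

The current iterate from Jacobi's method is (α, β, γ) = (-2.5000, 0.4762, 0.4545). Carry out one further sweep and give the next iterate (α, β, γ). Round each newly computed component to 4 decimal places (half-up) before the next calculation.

One sweep:
  α = (-11 - (0.4)·0.4762 - (2)·0.4545) / (4.4) = -2.7499
  β = (5 - (-4)·-2.5000 - (2.5)·0.4545) / (10.5) = -0.5844
  γ = (3 - (-1)·-2.5000 - (-2.6)·0.4762) / (6.6) = 0.2634

(-2.7499, -0.5844, 0.2634)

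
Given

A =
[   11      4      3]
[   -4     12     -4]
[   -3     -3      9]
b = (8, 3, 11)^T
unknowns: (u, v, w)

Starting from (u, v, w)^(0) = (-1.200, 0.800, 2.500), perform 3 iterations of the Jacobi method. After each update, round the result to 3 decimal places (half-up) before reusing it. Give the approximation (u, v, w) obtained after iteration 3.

Iteration 1:
  u = (8 - (4)·0.800 - (3)·2.500) / (11) = -0.245
  v = (3 - (-4)·-1.200 - (-4)·2.500) / (12) = 0.683
  w = (11 - (-3)·-1.200 - (-3)·0.800) / (9) = 1.089
Iteration 2:
  u = (8 - (4)·0.683 - (3)·1.089) / (11) = 0.182
  v = (3 - (-4)·-0.245 - (-4)·1.089) / (12) = 0.531
  w = (11 - (-3)·-0.245 - (-3)·0.683) / (9) = 1.368
Iteration 3:
  u = (8 - (4)·0.531 - (3)·1.368) / (11) = 0.161
  v = (3 - (-4)·0.182 - (-4)·1.368) / (12) = 0.767
  w = (11 - (-3)·0.182 - (-3)·0.531) / (9) = 1.460

(0.161, 0.767, 1.460)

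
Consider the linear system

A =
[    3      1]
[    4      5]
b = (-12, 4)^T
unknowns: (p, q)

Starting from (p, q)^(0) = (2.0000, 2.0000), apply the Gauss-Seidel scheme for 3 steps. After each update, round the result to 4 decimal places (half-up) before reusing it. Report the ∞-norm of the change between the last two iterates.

0.2252

Iteration 1:
  p = (-12 - (1)·2.0000) / (3) = -4.6667
  q = (4 - (4)·-4.6667) / (5) = 4.5334
Iteration 2:
  p = (-12 - (1)·4.5334) / (3) = -5.5111
  q = (4 - (4)·-5.5111) / (5) = 5.2089
Iteration 3:
  p = (-12 - (1)·5.2089) / (3) = -5.7363
  q = (4 - (4)·-5.7363) / (5) = 5.3890
Change: (-0.2252, 0.1801) → max |·| = 0.2252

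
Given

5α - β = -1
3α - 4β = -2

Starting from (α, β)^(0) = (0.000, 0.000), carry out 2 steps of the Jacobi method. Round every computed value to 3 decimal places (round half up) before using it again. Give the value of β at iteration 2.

0.350

Iteration 1:
  α = (-1 - (-1)·0.000) / (5) = -0.200
  β = (-2 - (3)·0.000) / (-4) = 0.500
Iteration 2:
  α = (-1 - (-1)·0.500) / (5) = -0.100
  β = (-2 - (3)·-0.200) / (-4) = 0.350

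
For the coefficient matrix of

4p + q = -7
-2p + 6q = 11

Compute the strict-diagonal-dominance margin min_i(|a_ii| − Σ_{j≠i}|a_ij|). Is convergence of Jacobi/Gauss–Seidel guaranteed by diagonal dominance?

row 1: |4| − (1) = 3
row 2: |6| − (2) = 4
minimum over rows = 3 → strictly diagonally dominant (convergence guaranteed)

3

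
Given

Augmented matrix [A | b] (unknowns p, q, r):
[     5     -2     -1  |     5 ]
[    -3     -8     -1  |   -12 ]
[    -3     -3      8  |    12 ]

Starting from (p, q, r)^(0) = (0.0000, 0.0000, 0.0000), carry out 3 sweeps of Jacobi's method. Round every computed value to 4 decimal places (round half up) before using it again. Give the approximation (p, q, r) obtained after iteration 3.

(1.8625, 0.4828, 2.5641)

Iteration 1:
  p = (5 - (-2)·0.0000 - (-1)·0.0000) / (5) = 1.0000
  q = (-12 - (-3)·0.0000 - (-1)·0.0000) / (-8) = 1.5000
  r = (12 - (-3)·0.0000 - (-3)·0.0000) / (8) = 1.5000
Iteration 2:
  p = (5 - (-2)·1.5000 - (-1)·1.5000) / (5) = 1.9000
  q = (-12 - (-3)·1.0000 - (-1)·1.5000) / (-8) = 0.9375
  r = (12 - (-3)·1.0000 - (-3)·1.5000) / (8) = 2.4375
Iteration 3:
  p = (5 - (-2)·0.9375 - (-1)·2.4375) / (5) = 1.8625
  q = (-12 - (-3)·1.9000 - (-1)·2.4375) / (-8) = 0.4828
  r = (12 - (-3)·1.9000 - (-3)·0.9375) / (8) = 2.5641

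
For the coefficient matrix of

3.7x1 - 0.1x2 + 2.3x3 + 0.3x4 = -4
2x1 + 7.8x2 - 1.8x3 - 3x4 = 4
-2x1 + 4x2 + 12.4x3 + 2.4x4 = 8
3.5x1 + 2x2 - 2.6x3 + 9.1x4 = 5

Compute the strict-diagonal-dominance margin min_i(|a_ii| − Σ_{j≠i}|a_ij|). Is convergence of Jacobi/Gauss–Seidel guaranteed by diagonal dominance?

row 1: |3.7| − (0.1+2.3+0.3) = 1
row 2: |7.8| − (2+1.8+3) = 1
row 3: |12.4| − (2+4+2.4) = 4
row 4: |9.1| − (3.5+2+2.6) = 1
minimum over rows = 1 → strictly diagonally dominant (convergence guaranteed)

1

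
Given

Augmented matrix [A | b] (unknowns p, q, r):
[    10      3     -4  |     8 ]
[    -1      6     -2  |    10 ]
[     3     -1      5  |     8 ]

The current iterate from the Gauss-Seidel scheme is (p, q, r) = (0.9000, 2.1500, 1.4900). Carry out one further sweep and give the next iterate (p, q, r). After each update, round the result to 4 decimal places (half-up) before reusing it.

One sweep:
  p = (8 - (3)·2.1500 - (-4)·1.4900) / (10) = 0.7510
  q = (10 - (-1)·0.7510 - (-2)·1.4900) / (6) = 2.2885
  r = (8 - (3)·0.7510 - (-1)·2.2885) / (5) = 1.6071

(0.7510, 2.2885, 1.6071)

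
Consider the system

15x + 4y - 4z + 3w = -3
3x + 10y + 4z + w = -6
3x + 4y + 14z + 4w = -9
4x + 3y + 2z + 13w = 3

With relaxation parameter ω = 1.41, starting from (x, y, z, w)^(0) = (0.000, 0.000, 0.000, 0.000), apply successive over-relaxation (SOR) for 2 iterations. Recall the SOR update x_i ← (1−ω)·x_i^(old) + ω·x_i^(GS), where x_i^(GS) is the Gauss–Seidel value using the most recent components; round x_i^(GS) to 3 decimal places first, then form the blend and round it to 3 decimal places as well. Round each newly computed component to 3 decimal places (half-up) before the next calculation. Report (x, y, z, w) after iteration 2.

Iteration 1:
  x: GS value = (-3 - (4)·0.000 - (-4)·0.000 - (3)·0.000) / (15) = -0.200;  x ← (1−ω)·0.000 + ω·-0.200 = -0.282
  y: GS value = (-6 - (3)·-0.282 - (4)·0.000 - (1)·0.000) / (10) = -0.515;  y ← (1−ω)·0.000 + ω·-0.515 = -0.726
  z: GS value = (-9 - (3)·-0.282 - (4)·-0.726 - (4)·0.000) / (14) = -0.375;  z ← (1−ω)·0.000 + ω·-0.375 = -0.529
  w: GS value = (3 - (4)·-0.282 - (3)·-0.726 - (2)·-0.529) / (13) = 0.566;  w ← (1−ω)·0.000 + ω·0.566 = 0.798
Iteration 2:
  x: GS value = (-3 - (4)·-0.726 - (-4)·-0.529 - (3)·0.798) / (15) = -0.307;  x ← (1−ω)·-0.282 + ω·-0.307 = -0.317
  y: GS value = (-6 - (3)·-0.317 - (4)·-0.529 - (1)·0.798) / (10) = -0.373;  y ← (1−ω)·-0.726 + ω·-0.373 = -0.228
  z: GS value = (-9 - (3)·-0.317 - (4)·-0.228 - (4)·0.798) / (14) = -0.738;  z ← (1−ω)·-0.529 + ω·-0.738 = -0.824
  w: GS value = (3 - (4)·-0.317 - (3)·-0.228 - (2)·-0.824) / (13) = 0.508;  w ← (1−ω)·0.798 + ω·0.508 = 0.389

(-0.317, -0.228, -0.824, 0.389)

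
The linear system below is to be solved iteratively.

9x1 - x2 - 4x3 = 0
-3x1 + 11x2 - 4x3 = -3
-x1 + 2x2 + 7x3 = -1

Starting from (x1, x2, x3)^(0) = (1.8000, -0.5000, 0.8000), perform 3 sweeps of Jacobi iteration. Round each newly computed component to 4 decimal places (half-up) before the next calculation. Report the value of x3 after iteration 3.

-0.0906

Iteration 1:
  x1 = (0 - (-1)·-0.5000 - (-4)·0.8000) / (9) = 0.3000
  x2 = (-3 - (-3)·1.8000 - (-4)·0.8000) / (11) = 0.5091
  x3 = (-1 - (-1)·1.8000 - (2)·-0.5000) / (7) = 0.2571
Iteration 2:
  x1 = (0 - (-1)·0.5091 - (-4)·0.2571) / (9) = 0.1708
  x2 = (-3 - (-3)·0.3000 - (-4)·0.2571) / (11) = -0.0974
  x3 = (-1 - (-1)·0.3000 - (2)·0.5091) / (7) = -0.2455
Iteration 3:
  x1 = (0 - (-1)·-0.0974 - (-4)·-0.2455) / (9) = -0.1199
  x2 = (-3 - (-3)·0.1708 - (-4)·-0.2455) / (11) = -0.3154
  x3 = (-1 - (-1)·0.1708 - (2)·-0.0974) / (7) = -0.0906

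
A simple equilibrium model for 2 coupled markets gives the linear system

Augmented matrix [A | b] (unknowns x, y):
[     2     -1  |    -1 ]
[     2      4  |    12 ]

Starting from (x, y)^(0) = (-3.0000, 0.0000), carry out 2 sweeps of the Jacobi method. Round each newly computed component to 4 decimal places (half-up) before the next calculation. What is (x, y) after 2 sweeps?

(1.7500, 3.2500)

Iteration 1:
  x = (-1 - (-1)·0.0000) / (2) = -0.5000
  y = (12 - (2)·-3.0000) / (4) = 4.5000
Iteration 2:
  x = (-1 - (-1)·4.5000) / (2) = 1.7500
  y = (12 - (2)·-0.5000) / (4) = 3.2500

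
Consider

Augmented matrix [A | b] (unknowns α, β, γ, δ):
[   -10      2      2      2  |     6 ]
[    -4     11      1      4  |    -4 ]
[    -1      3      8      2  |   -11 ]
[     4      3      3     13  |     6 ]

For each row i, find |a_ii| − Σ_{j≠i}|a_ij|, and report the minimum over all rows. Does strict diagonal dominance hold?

2

row 1: |-10| − (2+2+2) = 4
row 2: |11| − (4+1+4) = 2
row 3: |8| − (1+3+2) = 2
row 4: |13| − (4+3+3) = 3
minimum over rows = 2 → strictly diagonally dominant (convergence guaranteed)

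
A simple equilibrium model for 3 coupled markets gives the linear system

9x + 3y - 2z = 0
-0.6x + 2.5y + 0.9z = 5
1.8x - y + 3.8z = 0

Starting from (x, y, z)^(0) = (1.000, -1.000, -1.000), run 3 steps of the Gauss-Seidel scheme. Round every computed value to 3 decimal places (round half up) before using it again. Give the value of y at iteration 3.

1.641

Iteration 1:
  x = (0 - (3)·-1.000 - (-2)·-1.000) / (9) = 0.111
  y = (5 - (-0.6)·0.111 - (0.9)·-1.000) / (2.5) = 2.387
  z = (0 - (1.8)·0.111 - (-1)·2.387) / (3.8) = 0.576
Iteration 2:
  x = (0 - (3)·2.387 - (-2)·0.576) / (9) = -0.668
  y = (5 - (-0.6)·-0.668 - (0.9)·0.576) / (2.5) = 1.632
  z = (0 - (1.8)·-0.668 - (-1)·1.632) / (3.8) = 0.746
Iteration 3:
  x = (0 - (3)·1.632 - (-2)·0.746) / (9) = -0.378
  y = (5 - (-0.6)·-0.378 - (0.9)·0.746) / (2.5) = 1.641
  z = (0 - (1.8)·-0.378 - (-1)·1.641) / (3.8) = 0.611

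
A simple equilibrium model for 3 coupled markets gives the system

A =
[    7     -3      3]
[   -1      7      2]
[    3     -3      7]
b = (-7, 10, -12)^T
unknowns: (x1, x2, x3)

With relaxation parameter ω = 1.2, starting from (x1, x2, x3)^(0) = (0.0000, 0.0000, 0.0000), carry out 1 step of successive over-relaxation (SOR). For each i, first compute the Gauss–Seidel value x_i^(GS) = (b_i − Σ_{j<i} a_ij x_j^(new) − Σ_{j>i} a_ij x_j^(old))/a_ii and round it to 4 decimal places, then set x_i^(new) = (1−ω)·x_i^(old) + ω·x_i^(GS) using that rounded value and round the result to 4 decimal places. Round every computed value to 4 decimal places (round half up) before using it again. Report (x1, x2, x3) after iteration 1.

Iteration 1:
  x1: GS value = (-7 - (-3)·0.0000 - (3)·0.0000) / (7) = -1.0000;  x1 ← (1−ω)·0.0000 + ω·-1.0000 = -1.2000
  x2: GS value = (10 - (-1)·-1.2000 - (2)·0.0000) / (7) = 1.2571;  x2 ← (1−ω)·0.0000 + ω·1.2571 = 1.5085
  x3: GS value = (-12 - (3)·-1.2000 - (-3)·1.5085) / (7) = -0.5535;  x3 ← (1−ω)·0.0000 + ω·-0.5535 = -0.6642

(-1.2000, 1.5085, -0.6642)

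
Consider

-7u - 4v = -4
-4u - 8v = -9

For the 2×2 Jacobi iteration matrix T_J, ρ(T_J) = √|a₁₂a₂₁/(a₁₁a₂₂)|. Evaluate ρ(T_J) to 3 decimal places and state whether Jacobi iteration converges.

a₁₂a₂₁/(a₁₁a₂₂) = (-4)·(-4) / ((-7)·(-8)) = 0.285714
ρ = √|0.285714| = √0.285714 = 0.535
ρ < 1, so Jacobi converges

0.535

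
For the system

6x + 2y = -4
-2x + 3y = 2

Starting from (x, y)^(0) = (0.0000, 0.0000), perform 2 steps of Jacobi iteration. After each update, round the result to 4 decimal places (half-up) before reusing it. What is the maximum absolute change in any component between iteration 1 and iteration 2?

0.4445

Iteration 1:
  x = (-4 - (2)·0.0000) / (6) = -0.6667
  y = (2 - (-2)·0.0000) / (3) = 0.6667
Iteration 2:
  x = (-4 - (2)·0.6667) / (6) = -0.8889
  y = (2 - (-2)·-0.6667) / (3) = 0.2222
Change: (-0.2222, -0.4445) → max |·| = 0.4445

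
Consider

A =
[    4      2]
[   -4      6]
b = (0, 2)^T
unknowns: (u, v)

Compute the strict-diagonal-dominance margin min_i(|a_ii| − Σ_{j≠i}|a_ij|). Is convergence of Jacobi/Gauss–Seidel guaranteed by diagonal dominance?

row 1: |4| − (2) = 2
row 2: |6| − (4) = 2
minimum over rows = 2 → strictly diagonally dominant (convergence guaranteed)

2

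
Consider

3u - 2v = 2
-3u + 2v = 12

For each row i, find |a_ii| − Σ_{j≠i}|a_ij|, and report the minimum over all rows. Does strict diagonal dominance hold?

-1

row 1: |3| − (2) = 1
row 2: |2| − (3) = -1
minimum over rows = -1 → not strictly diagonally dominant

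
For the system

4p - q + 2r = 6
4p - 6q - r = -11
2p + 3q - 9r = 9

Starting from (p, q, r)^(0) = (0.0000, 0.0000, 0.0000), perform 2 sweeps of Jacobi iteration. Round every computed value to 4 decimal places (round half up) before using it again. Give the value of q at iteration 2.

3.0000

Iteration 1:
  p = (6 - (-1)·0.0000 - (2)·0.0000) / (4) = 1.5000
  q = (-11 - (4)·0.0000 - (-1)·0.0000) / (-6) = 1.8333
  r = (9 - (2)·0.0000 - (3)·0.0000) / (-9) = -1.0000
Iteration 2:
  p = (6 - (-1)·1.8333 - (2)·-1.0000) / (4) = 2.4583
  q = (-11 - (4)·1.5000 - (-1)·-1.0000) / (-6) = 3.0000
  r = (9 - (2)·1.5000 - (3)·1.8333) / (-9) = -0.0556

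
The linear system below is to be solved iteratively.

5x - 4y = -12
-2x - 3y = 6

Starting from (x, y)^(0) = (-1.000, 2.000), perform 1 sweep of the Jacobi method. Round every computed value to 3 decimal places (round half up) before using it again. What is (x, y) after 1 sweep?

(-0.800, -1.333)

Iteration 1:
  x = (-12 - (-4)·2.000) / (5) = -0.800
  y = (6 - (-2)·-1.000) / (-3) = -1.333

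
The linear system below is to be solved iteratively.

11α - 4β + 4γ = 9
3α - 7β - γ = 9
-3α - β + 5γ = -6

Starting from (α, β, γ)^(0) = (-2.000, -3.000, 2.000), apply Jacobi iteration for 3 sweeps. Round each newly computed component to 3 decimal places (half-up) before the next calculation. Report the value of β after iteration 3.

-0.519

Iteration 1:
  α = (9 - (-4)·-3.000 - (4)·2.000) / (11) = -1.000
  β = (9 - (3)·-2.000 - (-1)·2.000) / (-7) = -2.429
  γ = (-6 - (-3)·-2.000 - (-1)·-3.000) / (5) = -3.000
Iteration 2:
  α = (9 - (-4)·-2.429 - (4)·-3.000) / (11) = 1.026
  β = (9 - (3)·-1.000 - (-1)·-3.000) / (-7) = -1.286
  γ = (-6 - (-3)·-1.000 - (-1)·-2.429) / (5) = -2.286
Iteration 3:
  α = (9 - (-4)·-1.286 - (4)·-2.286) / (11) = 1.182
  β = (9 - (3)·1.026 - (-1)·-2.286) / (-7) = -0.519
  γ = (-6 - (-3)·1.026 - (-1)·-1.286) / (5) = -0.842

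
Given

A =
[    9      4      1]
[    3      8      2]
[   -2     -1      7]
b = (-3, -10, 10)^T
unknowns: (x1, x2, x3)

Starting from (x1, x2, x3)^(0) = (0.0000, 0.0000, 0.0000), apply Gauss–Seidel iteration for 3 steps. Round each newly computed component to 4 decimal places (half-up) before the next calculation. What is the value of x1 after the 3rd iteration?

Iteration 1:
  x1 = (-3 - (4)·0.0000 - (1)·0.0000) / (9) = -0.3333
  x2 = (-10 - (3)·-0.3333 - (2)·0.0000) / (8) = -1.1250
  x3 = (10 - (-2)·-0.3333 - (-1)·-1.1250) / (7) = 1.1726
Iteration 2:
  x1 = (-3 - (4)·-1.1250 - (1)·1.1726) / (9) = 0.0364
  x2 = (-10 - (3)·0.0364 - (2)·1.1726) / (8) = -1.5568
  x3 = (10 - (-2)·0.0364 - (-1)·-1.5568) / (7) = 1.2166
Iteration 3:
  x1 = (-3 - (4)·-1.5568 - (1)·1.2166) / (9) = 0.2234
  x2 = (-10 - (3)·0.2234 - (2)·1.2166) / (8) = -1.6379
  x3 = (10 - (-2)·0.2234 - (-1)·-1.6379) / (7) = 1.2584

0.2234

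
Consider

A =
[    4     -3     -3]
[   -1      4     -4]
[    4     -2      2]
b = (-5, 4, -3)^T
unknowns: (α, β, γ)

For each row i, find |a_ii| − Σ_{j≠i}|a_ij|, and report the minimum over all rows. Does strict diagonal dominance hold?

row 1: |4| − (3+3) = -2
row 2: |4| − (1+4) = -1
row 3: |2| − (4+2) = -4
minimum over rows = -4 → not strictly diagonally dominant

-4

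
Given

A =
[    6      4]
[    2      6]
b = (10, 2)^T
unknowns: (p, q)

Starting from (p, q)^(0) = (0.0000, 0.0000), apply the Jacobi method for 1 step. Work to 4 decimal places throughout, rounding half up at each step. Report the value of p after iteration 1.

Iteration 1:
  p = (10 - (4)·0.0000) / (6) = 1.6667
  q = (2 - (2)·0.0000) / (6) = 0.3333

1.6667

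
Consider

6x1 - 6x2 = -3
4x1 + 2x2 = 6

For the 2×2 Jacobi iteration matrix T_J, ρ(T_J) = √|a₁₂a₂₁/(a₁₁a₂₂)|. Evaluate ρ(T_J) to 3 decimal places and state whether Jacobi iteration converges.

1.414

a₁₂a₂₁/(a₁₁a₂₂) = (-6)·(4) / ((6)·(2)) = -2.000000
ρ = √|-2.000000| = √2.000000 = 1.414
ρ > 1, so Jacobi diverges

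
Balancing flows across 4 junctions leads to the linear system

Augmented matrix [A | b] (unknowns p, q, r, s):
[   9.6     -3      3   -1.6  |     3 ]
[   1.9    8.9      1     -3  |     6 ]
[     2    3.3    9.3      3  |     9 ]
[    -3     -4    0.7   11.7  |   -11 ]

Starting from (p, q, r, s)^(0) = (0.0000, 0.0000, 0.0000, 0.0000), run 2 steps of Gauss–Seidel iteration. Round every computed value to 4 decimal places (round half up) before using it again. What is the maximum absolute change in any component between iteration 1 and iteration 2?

0.3534

Iteration 1:
  p = (3 - (-3)·0.0000 - (3)·0.0000 - (-1.6)·0.0000) / (9.6) = 0.3125
  q = (6 - (1.9)·0.3125 - (1)·0.0000 - (-3)·0.0000) / (8.9) = 0.6074
  r = (9 - (2)·0.3125 - (3.3)·0.6074 - (3)·0.0000) / (9.3) = 0.6850
  s = (-11 - (-3)·0.3125 - (-4)·0.6074 - (0.7)·0.6850) / (11.7) = -0.6934
Iteration 2:
  p = (3 - (-3)·0.6074 - (3)·0.6850 - (-1.6)·-0.6934) / (9.6) = 0.1727
  q = (6 - (1.9)·0.1727 - (1)·0.6850 - (-3)·-0.6934) / (8.9) = 0.3266
  r = (9 - (2)·0.1727 - (3.3)·0.3266 - (3)·-0.6934) / (9.3) = 1.0384
  s = (-11 - (-3)·0.1727 - (-4)·0.3266 - (0.7)·1.0384) / (11.7) = -0.8464
Change: (-0.1398, -0.2808, 0.3534, -0.1530) → max |·| = 0.3534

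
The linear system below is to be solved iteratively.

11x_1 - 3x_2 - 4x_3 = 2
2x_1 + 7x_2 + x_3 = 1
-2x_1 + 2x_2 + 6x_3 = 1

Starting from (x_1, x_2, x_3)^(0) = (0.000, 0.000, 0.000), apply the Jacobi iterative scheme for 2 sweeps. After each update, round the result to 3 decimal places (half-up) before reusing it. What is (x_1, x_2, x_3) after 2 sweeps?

Iteration 1:
  x_1 = (2 - (-3)·0.000 - (-4)·0.000) / (11) = 0.182
  x_2 = (1 - (2)·0.000 - (1)·0.000) / (7) = 0.143
  x_3 = (1 - (-2)·0.000 - (2)·0.000) / (6) = 0.167
Iteration 2:
  x_1 = (2 - (-3)·0.143 - (-4)·0.167) / (11) = 0.282
  x_2 = (1 - (2)·0.182 - (1)·0.167) / (7) = 0.067
  x_3 = (1 - (-2)·0.182 - (2)·0.143) / (6) = 0.180

(0.282, 0.067, 0.180)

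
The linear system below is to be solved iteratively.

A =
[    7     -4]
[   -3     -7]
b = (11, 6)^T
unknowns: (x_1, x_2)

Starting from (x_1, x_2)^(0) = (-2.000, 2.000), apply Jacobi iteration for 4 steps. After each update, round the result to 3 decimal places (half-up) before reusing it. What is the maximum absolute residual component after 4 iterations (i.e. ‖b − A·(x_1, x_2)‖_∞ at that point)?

1.977

Iteration 1:
  x_1 = (11 - (-4)·2.000) / (7) = 2.714
  x_2 = (6 - (-3)·-2.000) / (-7) = 0.000
Iteration 2:
  x_1 = (11 - (-4)·0.000) / (7) = 1.571
  x_2 = (6 - (-3)·2.714) / (-7) = -2.020
Iteration 3:
  x_1 = (11 - (-4)·-2.020) / (7) = 0.417
  x_2 = (6 - (-3)·1.571) / (-7) = -1.530
Iteration 4:
  x_1 = (11 - (-4)·-1.530) / (7) = 0.697
  x_2 = (6 - (-3)·0.417) / (-7) = -1.036
Residual b − A·x = (1.977, 0.839); ∞-norm = 1.977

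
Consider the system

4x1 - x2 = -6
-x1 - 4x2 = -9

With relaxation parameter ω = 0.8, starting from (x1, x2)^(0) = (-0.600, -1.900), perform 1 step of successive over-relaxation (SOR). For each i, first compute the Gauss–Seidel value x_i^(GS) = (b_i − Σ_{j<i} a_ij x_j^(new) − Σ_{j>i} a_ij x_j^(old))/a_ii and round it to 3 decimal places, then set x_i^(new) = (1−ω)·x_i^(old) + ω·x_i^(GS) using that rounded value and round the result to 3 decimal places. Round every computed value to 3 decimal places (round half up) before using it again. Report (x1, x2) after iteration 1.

(-1.700, 1.760)

Iteration 1:
  x1: GS value = (-6 - (-1)·-1.900) / (4) = -1.975;  x1 ← (1−ω)·-0.600 + ω·-1.975 = -1.700
  x2: GS value = (-9 - (-1)·-1.700) / (-4) = 2.675;  x2 ← (1−ω)·-1.900 + ω·2.675 = 1.760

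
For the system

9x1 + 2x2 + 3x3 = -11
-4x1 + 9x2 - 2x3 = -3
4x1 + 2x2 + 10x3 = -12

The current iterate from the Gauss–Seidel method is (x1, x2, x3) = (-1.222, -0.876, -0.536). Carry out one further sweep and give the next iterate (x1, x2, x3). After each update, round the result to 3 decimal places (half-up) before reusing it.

One sweep:
  x1 = (-11 - (2)·-0.876 - (3)·-0.536) / (9) = -0.849
  x2 = (-3 - (-4)·-0.849 - (-2)·-0.536) / (9) = -0.830
  x3 = (-12 - (4)·-0.849 - (2)·-0.830) / (10) = -0.694

(-0.849, -0.830, -0.694)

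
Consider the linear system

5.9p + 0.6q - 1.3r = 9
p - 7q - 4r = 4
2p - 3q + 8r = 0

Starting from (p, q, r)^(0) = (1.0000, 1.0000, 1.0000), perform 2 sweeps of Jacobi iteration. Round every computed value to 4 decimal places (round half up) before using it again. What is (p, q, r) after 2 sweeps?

Iteration 1:
  p = (9 - (0.6)·1.0000 - (-1.3)·1.0000) / (5.9) = 1.6441
  q = (4 - (1)·1.0000 - (-4)·1.0000) / (-7) = -1.0000
  r = (0 - (2)·1.0000 - (-3)·1.0000) / (8) = 0.1250
Iteration 2:
  p = (9 - (0.6)·-1.0000 - (-1.3)·0.1250) / (5.9) = 1.6547
  q = (4 - (1)·1.6441 - (-4)·0.1250) / (-7) = -0.4080
  r = (0 - (2)·1.6441 - (-3)·-1.0000) / (8) = -0.7860

(1.6547, -0.4080, -0.7860)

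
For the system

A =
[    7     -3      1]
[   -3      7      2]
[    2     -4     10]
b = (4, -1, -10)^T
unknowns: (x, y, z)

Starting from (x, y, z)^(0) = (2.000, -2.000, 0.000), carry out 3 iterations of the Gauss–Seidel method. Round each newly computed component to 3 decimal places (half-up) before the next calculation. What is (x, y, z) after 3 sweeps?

(0.887, 0.510, -0.973)

Iteration 1:
  x = (4 - (-3)·-2.000 - (1)·0.000) / (7) = -0.286
  y = (-1 - (-3)·-0.286 - (2)·0.000) / (7) = -0.265
  z = (-10 - (2)·-0.286 - (-4)·-0.265) / (10) = -1.049
Iteration 2:
  x = (4 - (-3)·-0.265 - (1)·-1.049) / (7) = 0.608
  y = (-1 - (-3)·0.608 - (2)·-1.049) / (7) = 0.417
  z = (-10 - (2)·0.608 - (-4)·0.417) / (10) = -0.955
Iteration 3:
  x = (4 - (-3)·0.417 - (1)·-0.955) / (7) = 0.887
  y = (-1 - (-3)·0.887 - (2)·-0.955) / (7) = 0.510
  z = (-10 - (2)·0.887 - (-4)·0.510) / (10) = -0.973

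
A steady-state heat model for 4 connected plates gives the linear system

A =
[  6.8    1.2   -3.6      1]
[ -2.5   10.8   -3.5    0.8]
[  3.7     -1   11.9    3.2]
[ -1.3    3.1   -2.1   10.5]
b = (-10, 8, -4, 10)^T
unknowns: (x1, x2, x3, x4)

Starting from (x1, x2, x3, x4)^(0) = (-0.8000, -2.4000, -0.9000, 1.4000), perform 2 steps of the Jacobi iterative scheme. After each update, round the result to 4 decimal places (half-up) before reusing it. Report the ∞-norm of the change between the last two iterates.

0.8240

Iteration 1:
  x1 = (-10 - (1.2)·-2.4000 - (-3.6)·-0.9000 - (1)·1.4000) / (6.8) = -1.7294
  x2 = (8 - (-2.5)·-0.8000 - (-3.5)·-0.9000 - (0.8)·1.4000) / (10.8) = 0.1602
  x3 = (-4 - (3.7)·-0.8000 - (-1)·-2.4000 - (3.2)·1.4000) / (11.9) = -0.6655
  x4 = (10 - (-1.3)·-0.8000 - (3.1)·-2.4000 - (-2.1)·-0.9000) / (10.5) = 1.3819
Iteration 2:
  x1 = (-10 - (1.2)·0.1602 - (-3.6)·-0.6655 - (1)·1.3819) / (6.8) = -2.0544
  x2 = (8 - (-2.5)·-1.7294 - (-3.5)·-0.6655 - (0.8)·1.3819) / (10.8) = 0.0224
  x3 = (-4 - (3.7)·-1.7294 - (-1)·0.1602 - (3.2)·1.3819) / (11.9) = -0.1566
  x4 = (10 - (-1.3)·-1.7294 - (3.1)·0.1602 - (-2.1)·-0.6655) / (10.5) = 0.5579
Change: (-0.3250, -0.1378, 0.5089, -0.8240) → max |·| = 0.8240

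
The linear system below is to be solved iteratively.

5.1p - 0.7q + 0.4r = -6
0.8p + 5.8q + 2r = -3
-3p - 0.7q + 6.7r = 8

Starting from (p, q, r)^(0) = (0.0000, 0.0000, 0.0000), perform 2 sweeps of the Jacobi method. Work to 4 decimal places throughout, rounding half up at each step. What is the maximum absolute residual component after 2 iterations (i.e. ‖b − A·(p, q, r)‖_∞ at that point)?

1.2933

Iteration 1:
  p = (-6 - (-0.7)·0.0000 - (0.4)·0.0000) / (5.1) = -1.1765
  q = (-3 - (0.8)·0.0000 - (2)·0.0000) / (5.8) = -0.5172
  r = (8 - (-3)·0.0000 - (-0.7)·0.0000) / (6.7) = 1.1940
Iteration 2:
  p = (-6 - (-0.7)·-0.5172 - (0.4)·1.1940) / (5.1) = -1.3411
  q = (-3 - (0.8)·-1.1765 - (2)·1.1940) / (5.8) = -0.7667
  r = (8 - (-3)·-1.1765 - (-0.7)·-0.5172) / (6.7) = 0.6132
Residual b − A·x = (0.0576, 1.2933, -0.6684); ∞-norm = 1.2933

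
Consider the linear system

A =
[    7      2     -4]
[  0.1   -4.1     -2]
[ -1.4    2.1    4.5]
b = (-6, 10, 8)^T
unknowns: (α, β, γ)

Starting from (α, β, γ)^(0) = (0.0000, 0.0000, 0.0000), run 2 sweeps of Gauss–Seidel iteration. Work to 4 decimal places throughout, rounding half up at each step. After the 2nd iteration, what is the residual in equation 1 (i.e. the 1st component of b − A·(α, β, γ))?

7.5712

Iteration 1:
  α = (-6 - (2)·0.0000 - (-4)·0.0000) / (7) = -0.8571
  β = (10 - (0.1)·-0.8571 - (-2)·0.0000) / (-4.1) = -2.4599
  γ = (8 - (-1.4)·-0.8571 - (2.1)·-2.4599) / (4.5) = 2.6591
Iteration 2:
  α = (-6 - (2)·-2.4599 - (-4)·2.6591) / (7) = 1.3652
  β = (10 - (0.1)·1.3652 - (-2)·2.6591) / (-4.1) = -3.7028
  γ = (8 - (-1.4)·1.3652 - (2.1)·-3.7028) / (4.5) = 3.9305
Residual b − A·x = (7.5712, 2.5430, -0.0001)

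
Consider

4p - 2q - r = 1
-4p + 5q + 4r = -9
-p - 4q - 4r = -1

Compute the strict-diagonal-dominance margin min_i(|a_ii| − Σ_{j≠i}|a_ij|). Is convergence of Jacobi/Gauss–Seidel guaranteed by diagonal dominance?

-3

row 1: |4| − (2+1) = 1
row 2: |5| − (4+4) = -3
row 3: |-4| − (1+4) = -1
minimum over rows = -3 → not strictly diagonally dominant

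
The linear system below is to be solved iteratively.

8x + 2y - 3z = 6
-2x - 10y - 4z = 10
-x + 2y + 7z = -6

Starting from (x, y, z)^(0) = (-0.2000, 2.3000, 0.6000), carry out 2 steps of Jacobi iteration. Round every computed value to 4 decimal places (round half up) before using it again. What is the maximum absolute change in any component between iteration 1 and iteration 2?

Iteration 1:
  x = (6 - (2)·2.3000 - (-3)·0.6000) / (8) = 0.4000
  y = (10 - (-2)·-0.2000 - (-4)·0.6000) / (-10) = -1.2000
  z = (-6 - (-1)·-0.2000 - (2)·2.3000) / (7) = -1.5429
Iteration 2:
  x = (6 - (2)·-1.2000 - (-3)·-1.5429) / (8) = 0.4714
  y = (10 - (-2)·0.4000 - (-4)·-1.5429) / (-10) = -0.4628
  z = (-6 - (-1)·0.4000 - (2)·-1.2000) / (7) = -0.4571
Change: (0.0714, 0.7372, 1.0858) → max |·| = 1.0858

1.0858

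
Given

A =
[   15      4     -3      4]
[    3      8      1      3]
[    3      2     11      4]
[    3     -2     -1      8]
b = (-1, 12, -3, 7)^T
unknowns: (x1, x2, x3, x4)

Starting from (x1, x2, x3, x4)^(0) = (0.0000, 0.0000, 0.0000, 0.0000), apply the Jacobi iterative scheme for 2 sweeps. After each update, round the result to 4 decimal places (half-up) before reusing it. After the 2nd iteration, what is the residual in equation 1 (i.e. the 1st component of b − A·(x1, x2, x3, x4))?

-2.1063

Iteration 1:
  x1 = (-1 - (4)·0.0000 - (-3)·0.0000 - (4)·0.0000) / (15) = -0.0667
  x2 = (12 - (3)·0.0000 - (1)·0.0000 - (3)·0.0000) / (8) = 1.5000
  x3 = (-3 - (3)·0.0000 - (2)·0.0000 - (4)·0.0000) / (11) = -0.2727
  x4 = (7 - (3)·0.0000 - (-2)·0.0000 - (-1)·0.0000) / (8) = 0.8750
Iteration 2:
  x1 = (-1 - (4)·1.5000 - (-3)·-0.2727 - (4)·0.8750) / (15) = -0.7545
  x2 = (12 - (3)·-0.0667 - (1)·-0.2727 - (3)·0.8750) / (8) = 1.2310
  x3 = (-3 - (3)·-0.0667 - (2)·1.5000 - (4)·0.8750) / (11) = -0.8454
  x4 = (7 - (3)·-0.0667 - (-2)·1.5000 - (-1)·-0.2727) / (8) = 1.2409
Residual b − A·x = (-2.1063, 1.5382, 1.1373, 0.9529)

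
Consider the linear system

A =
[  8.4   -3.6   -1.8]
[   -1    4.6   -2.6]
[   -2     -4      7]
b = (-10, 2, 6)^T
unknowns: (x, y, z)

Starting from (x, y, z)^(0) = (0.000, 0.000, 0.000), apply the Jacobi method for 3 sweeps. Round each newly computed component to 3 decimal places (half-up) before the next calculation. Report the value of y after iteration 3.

Iteration 1:
  x = (-10 - (-3.6)·0.000 - (-1.8)·0.000) / (8.4) = -1.190
  y = (2 - (-1)·0.000 - (-2.6)·0.000) / (4.6) = 0.435
  z = (6 - (-2)·0.000 - (-4)·0.000) / (7) = 0.857
Iteration 2:
  x = (-10 - (-3.6)·0.435 - (-1.8)·0.857) / (8.4) = -0.820
  y = (2 - (-1)·-1.190 - (-2.6)·0.857) / (4.6) = 0.660
  z = (6 - (-2)·-1.190 - (-4)·0.435) / (7) = 0.766
Iteration 3:
  x = (-10 - (-3.6)·0.660 - (-1.8)·0.766) / (8.4) = -0.743
  y = (2 - (-1)·-0.820 - (-2.6)·0.766) / (4.6) = 0.689
  z = (6 - (-2)·-0.820 - (-4)·0.660) / (7) = 1.000

0.689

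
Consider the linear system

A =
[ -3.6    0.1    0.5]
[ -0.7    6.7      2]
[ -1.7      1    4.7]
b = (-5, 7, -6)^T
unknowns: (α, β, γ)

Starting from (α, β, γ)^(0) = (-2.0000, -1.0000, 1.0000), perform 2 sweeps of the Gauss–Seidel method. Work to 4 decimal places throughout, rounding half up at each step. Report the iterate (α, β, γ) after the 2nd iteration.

(1.2853, 1.4555, -1.1214)

Iteration 1:
  α = (-5 - (0.1)·-1.0000 - (0.5)·1.0000) / (-3.6) = 1.5000
  β = (7 - (-0.7)·1.5000 - (2)·1.0000) / (6.7) = 0.9030
  γ = (-6 - (-1.7)·1.5000 - (1)·0.9030) / (4.7) = -0.9262
Iteration 2:
  α = (-5 - (0.1)·0.9030 - (0.5)·-0.9262) / (-3.6) = 1.2853
  β = (7 - (-0.7)·1.2853 - (2)·-0.9262) / (6.7) = 1.4555
  γ = (-6 - (-1.7)·1.2853 - (1)·1.4555) / (4.7) = -1.1214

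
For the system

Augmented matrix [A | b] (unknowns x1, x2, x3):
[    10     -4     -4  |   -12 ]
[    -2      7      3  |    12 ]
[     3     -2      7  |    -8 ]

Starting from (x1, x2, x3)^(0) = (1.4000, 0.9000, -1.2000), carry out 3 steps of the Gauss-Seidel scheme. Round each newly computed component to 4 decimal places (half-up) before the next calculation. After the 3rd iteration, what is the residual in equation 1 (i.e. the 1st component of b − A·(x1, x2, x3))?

1.0220

Iteration 1:
  x1 = (-12 - (-4)·0.9000 - (-4)·-1.2000) / (10) = -1.3200
  x2 = (12 - (-2)·-1.3200 - (3)·-1.2000) / (7) = 1.8514
  x3 = (-8 - (3)·-1.3200 - (-2)·1.8514) / (7) = -0.0482
Iteration 2:
  x1 = (-12 - (-4)·1.8514 - (-4)·-0.0482) / (10) = -0.4787
  x2 = (12 - (-2)·-0.4787 - (3)·-0.0482) / (7) = 1.5982
  x3 = (-8 - (3)·-0.4787 - (-2)·1.5982) / (7) = -0.4811
Iteration 3:
  x1 = (-12 - (-4)·1.5982 - (-4)·-0.4811) / (10) = -0.7532
  x2 = (12 - (-2)·-0.7532 - (3)·-0.4811) / (7) = 1.7053
  x3 = (-8 - (3)·-0.7532 - (-2)·1.7053) / (7) = -0.3328
Residual b − A·x = (1.0220, -0.4451, -0.0002)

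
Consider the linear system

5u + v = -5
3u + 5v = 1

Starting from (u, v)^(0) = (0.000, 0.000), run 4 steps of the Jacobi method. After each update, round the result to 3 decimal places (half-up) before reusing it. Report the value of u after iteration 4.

-1.165

Iteration 1:
  u = (-5 - (1)·0.000) / (5) = -1.000
  v = (1 - (3)·0.000) / (5) = 0.200
Iteration 2:
  u = (-5 - (1)·0.200) / (5) = -1.040
  v = (1 - (3)·-1.000) / (5) = 0.800
Iteration 3:
  u = (-5 - (1)·0.800) / (5) = -1.160
  v = (1 - (3)·-1.040) / (5) = 0.824
Iteration 4:
  u = (-5 - (1)·0.824) / (5) = -1.165
  v = (1 - (3)·-1.160) / (5) = 0.896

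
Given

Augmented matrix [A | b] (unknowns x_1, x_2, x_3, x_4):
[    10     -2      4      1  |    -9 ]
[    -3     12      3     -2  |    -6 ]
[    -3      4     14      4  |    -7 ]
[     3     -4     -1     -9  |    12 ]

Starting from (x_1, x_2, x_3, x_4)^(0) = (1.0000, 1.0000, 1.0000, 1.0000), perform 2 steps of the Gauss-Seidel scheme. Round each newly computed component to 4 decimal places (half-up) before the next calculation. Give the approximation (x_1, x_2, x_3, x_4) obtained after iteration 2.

(-0.6352, -0.6700, -0.0867, -1.2377)

Iteration 1:
  x_1 = (-9 - (-2)·1.0000 - (4)·1.0000 - (1)·1.0000) / (10) = -1.2000
  x_2 = (-6 - (-3)·-1.2000 - (3)·1.0000 - (-2)·1.0000) / (12) = -0.8833
  x_3 = (-7 - (-3)·-1.2000 - (4)·-0.8833 - (4)·1.0000) / (14) = -0.7905
  x_4 = (12 - (3)·-1.2000 - (-4)·-0.8833 - (-1)·-0.7905) / (-9) = -1.2529
Iteration 2:
  x_1 = (-9 - (-2)·-0.8833 - (4)·-0.7905 - (1)·-1.2529) / (10) = -0.6352
  x_2 = (-6 - (-3)·-0.6352 - (3)·-0.7905 - (-2)·-1.2529) / (12) = -0.6700
  x_3 = (-7 - (-3)·-0.6352 - (4)·-0.6700 - (4)·-1.2529) / (14) = -0.0867
  x_4 = (12 - (3)·-0.6352 - (-4)·-0.6700 - (-1)·-0.0867) / (-9) = -1.2377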